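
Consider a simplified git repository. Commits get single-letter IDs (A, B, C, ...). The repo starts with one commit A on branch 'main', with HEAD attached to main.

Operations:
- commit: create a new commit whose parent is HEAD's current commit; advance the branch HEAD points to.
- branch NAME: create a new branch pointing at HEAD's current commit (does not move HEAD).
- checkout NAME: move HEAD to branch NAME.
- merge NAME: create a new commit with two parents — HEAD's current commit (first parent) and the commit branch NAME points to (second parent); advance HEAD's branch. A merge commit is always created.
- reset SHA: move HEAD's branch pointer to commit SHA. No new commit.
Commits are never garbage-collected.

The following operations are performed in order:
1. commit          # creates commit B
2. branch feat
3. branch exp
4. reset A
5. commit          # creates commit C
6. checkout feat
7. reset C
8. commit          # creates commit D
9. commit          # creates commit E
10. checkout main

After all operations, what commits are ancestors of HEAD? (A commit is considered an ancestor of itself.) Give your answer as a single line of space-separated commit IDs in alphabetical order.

Answer: A C

Derivation:
After op 1 (commit): HEAD=main@B [main=B]
After op 2 (branch): HEAD=main@B [feat=B main=B]
After op 3 (branch): HEAD=main@B [exp=B feat=B main=B]
After op 4 (reset): HEAD=main@A [exp=B feat=B main=A]
After op 5 (commit): HEAD=main@C [exp=B feat=B main=C]
After op 6 (checkout): HEAD=feat@B [exp=B feat=B main=C]
After op 7 (reset): HEAD=feat@C [exp=B feat=C main=C]
After op 8 (commit): HEAD=feat@D [exp=B feat=D main=C]
After op 9 (commit): HEAD=feat@E [exp=B feat=E main=C]
After op 10 (checkout): HEAD=main@C [exp=B feat=E main=C]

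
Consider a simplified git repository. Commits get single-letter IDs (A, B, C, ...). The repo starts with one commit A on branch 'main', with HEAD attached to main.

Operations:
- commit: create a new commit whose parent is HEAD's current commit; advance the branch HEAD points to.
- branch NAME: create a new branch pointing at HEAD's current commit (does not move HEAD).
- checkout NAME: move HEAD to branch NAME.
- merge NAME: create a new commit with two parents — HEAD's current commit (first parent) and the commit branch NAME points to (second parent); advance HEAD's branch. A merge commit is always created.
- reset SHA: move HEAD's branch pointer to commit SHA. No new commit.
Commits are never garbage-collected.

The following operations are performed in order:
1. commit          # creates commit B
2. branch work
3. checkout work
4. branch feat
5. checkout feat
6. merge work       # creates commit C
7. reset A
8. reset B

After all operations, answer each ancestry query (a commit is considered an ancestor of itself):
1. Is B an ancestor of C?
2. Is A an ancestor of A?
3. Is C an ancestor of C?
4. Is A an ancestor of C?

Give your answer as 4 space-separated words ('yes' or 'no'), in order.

After op 1 (commit): HEAD=main@B [main=B]
After op 2 (branch): HEAD=main@B [main=B work=B]
After op 3 (checkout): HEAD=work@B [main=B work=B]
After op 4 (branch): HEAD=work@B [feat=B main=B work=B]
After op 5 (checkout): HEAD=feat@B [feat=B main=B work=B]
After op 6 (merge): HEAD=feat@C [feat=C main=B work=B]
After op 7 (reset): HEAD=feat@A [feat=A main=B work=B]
After op 8 (reset): HEAD=feat@B [feat=B main=B work=B]
ancestors(C) = {A,B,C}; B in? yes
ancestors(A) = {A}; A in? yes
ancestors(C) = {A,B,C}; C in? yes
ancestors(C) = {A,B,C}; A in? yes

Answer: yes yes yes yes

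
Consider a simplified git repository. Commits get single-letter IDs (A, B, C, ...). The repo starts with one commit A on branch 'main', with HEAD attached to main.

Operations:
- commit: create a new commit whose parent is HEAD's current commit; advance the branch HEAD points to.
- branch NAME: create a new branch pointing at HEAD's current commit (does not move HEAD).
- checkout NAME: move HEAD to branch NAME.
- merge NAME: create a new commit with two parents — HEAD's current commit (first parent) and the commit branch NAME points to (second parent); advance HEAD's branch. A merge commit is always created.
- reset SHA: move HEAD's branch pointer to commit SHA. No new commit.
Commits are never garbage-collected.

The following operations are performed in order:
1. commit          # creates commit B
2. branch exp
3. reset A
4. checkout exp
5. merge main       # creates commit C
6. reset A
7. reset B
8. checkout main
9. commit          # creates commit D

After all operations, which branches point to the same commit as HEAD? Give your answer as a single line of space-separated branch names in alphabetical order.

After op 1 (commit): HEAD=main@B [main=B]
After op 2 (branch): HEAD=main@B [exp=B main=B]
After op 3 (reset): HEAD=main@A [exp=B main=A]
After op 4 (checkout): HEAD=exp@B [exp=B main=A]
After op 5 (merge): HEAD=exp@C [exp=C main=A]
After op 6 (reset): HEAD=exp@A [exp=A main=A]
After op 7 (reset): HEAD=exp@B [exp=B main=A]
After op 8 (checkout): HEAD=main@A [exp=B main=A]
After op 9 (commit): HEAD=main@D [exp=B main=D]

Answer: main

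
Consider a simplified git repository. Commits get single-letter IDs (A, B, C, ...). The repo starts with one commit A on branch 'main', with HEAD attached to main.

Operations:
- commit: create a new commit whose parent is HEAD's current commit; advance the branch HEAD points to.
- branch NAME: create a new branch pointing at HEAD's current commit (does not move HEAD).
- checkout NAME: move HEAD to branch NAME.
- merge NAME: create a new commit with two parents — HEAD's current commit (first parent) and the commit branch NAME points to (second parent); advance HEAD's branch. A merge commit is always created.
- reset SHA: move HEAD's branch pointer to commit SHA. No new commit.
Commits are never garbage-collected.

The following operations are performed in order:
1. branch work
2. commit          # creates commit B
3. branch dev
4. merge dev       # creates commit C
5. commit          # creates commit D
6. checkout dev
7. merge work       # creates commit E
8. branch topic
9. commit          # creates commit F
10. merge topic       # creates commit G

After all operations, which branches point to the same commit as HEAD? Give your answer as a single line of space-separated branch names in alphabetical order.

Answer: dev

Derivation:
After op 1 (branch): HEAD=main@A [main=A work=A]
After op 2 (commit): HEAD=main@B [main=B work=A]
After op 3 (branch): HEAD=main@B [dev=B main=B work=A]
After op 4 (merge): HEAD=main@C [dev=B main=C work=A]
After op 5 (commit): HEAD=main@D [dev=B main=D work=A]
After op 6 (checkout): HEAD=dev@B [dev=B main=D work=A]
After op 7 (merge): HEAD=dev@E [dev=E main=D work=A]
After op 8 (branch): HEAD=dev@E [dev=E main=D topic=E work=A]
After op 9 (commit): HEAD=dev@F [dev=F main=D topic=E work=A]
After op 10 (merge): HEAD=dev@G [dev=G main=D topic=E work=A]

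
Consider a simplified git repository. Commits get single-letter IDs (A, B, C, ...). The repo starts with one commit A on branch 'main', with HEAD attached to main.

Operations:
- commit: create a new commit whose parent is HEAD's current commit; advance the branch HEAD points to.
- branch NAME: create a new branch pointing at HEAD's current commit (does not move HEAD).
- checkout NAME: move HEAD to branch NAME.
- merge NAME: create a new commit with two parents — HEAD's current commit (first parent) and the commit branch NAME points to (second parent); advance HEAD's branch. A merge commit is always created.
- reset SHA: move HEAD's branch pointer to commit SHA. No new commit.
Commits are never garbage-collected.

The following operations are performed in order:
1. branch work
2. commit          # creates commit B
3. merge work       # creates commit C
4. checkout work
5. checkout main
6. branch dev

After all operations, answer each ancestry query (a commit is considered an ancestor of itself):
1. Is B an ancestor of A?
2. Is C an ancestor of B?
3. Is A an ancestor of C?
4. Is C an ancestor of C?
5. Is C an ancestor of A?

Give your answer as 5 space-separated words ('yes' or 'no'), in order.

After op 1 (branch): HEAD=main@A [main=A work=A]
After op 2 (commit): HEAD=main@B [main=B work=A]
After op 3 (merge): HEAD=main@C [main=C work=A]
After op 4 (checkout): HEAD=work@A [main=C work=A]
After op 5 (checkout): HEAD=main@C [main=C work=A]
After op 6 (branch): HEAD=main@C [dev=C main=C work=A]
ancestors(A) = {A}; B in? no
ancestors(B) = {A,B}; C in? no
ancestors(C) = {A,B,C}; A in? yes
ancestors(C) = {A,B,C}; C in? yes
ancestors(A) = {A}; C in? no

Answer: no no yes yes no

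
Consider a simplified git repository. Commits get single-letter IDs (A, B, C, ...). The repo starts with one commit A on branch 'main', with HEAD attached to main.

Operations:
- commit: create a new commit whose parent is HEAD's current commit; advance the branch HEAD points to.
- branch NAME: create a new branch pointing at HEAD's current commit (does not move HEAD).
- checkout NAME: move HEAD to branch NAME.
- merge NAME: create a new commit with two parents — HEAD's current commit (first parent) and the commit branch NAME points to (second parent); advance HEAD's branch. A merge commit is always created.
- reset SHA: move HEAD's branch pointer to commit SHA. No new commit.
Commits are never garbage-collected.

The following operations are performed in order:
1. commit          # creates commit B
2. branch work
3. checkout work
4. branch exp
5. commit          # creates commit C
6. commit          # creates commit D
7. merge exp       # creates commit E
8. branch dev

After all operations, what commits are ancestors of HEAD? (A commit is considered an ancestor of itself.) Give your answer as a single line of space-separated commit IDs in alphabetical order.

After op 1 (commit): HEAD=main@B [main=B]
After op 2 (branch): HEAD=main@B [main=B work=B]
After op 3 (checkout): HEAD=work@B [main=B work=B]
After op 4 (branch): HEAD=work@B [exp=B main=B work=B]
After op 5 (commit): HEAD=work@C [exp=B main=B work=C]
After op 6 (commit): HEAD=work@D [exp=B main=B work=D]
After op 7 (merge): HEAD=work@E [exp=B main=B work=E]
After op 8 (branch): HEAD=work@E [dev=E exp=B main=B work=E]

Answer: A B C D E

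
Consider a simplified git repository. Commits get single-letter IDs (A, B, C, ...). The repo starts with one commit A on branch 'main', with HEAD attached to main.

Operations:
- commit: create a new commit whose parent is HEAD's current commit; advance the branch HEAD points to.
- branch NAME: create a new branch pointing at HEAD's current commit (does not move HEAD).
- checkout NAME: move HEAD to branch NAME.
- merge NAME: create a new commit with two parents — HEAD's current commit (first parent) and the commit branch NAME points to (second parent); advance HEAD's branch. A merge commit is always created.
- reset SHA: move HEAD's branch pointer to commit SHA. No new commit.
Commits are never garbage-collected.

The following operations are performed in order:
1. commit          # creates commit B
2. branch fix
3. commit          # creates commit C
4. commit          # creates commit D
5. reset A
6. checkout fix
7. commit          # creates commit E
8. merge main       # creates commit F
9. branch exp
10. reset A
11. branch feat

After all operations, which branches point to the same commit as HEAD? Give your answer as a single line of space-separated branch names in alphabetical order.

Answer: feat fix main

Derivation:
After op 1 (commit): HEAD=main@B [main=B]
After op 2 (branch): HEAD=main@B [fix=B main=B]
After op 3 (commit): HEAD=main@C [fix=B main=C]
After op 4 (commit): HEAD=main@D [fix=B main=D]
After op 5 (reset): HEAD=main@A [fix=B main=A]
After op 6 (checkout): HEAD=fix@B [fix=B main=A]
After op 7 (commit): HEAD=fix@E [fix=E main=A]
After op 8 (merge): HEAD=fix@F [fix=F main=A]
After op 9 (branch): HEAD=fix@F [exp=F fix=F main=A]
After op 10 (reset): HEAD=fix@A [exp=F fix=A main=A]
After op 11 (branch): HEAD=fix@A [exp=F feat=A fix=A main=A]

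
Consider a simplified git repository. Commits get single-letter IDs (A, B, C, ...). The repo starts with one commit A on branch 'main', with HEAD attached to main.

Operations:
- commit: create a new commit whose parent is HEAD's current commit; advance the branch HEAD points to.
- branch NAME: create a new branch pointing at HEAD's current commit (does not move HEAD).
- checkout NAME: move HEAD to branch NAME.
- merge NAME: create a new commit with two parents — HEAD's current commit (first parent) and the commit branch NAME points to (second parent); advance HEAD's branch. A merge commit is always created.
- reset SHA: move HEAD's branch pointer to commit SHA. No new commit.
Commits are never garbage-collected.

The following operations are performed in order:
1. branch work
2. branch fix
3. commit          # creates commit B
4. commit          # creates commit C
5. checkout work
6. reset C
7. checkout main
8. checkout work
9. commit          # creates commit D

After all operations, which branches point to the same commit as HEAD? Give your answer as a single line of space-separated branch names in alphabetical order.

After op 1 (branch): HEAD=main@A [main=A work=A]
After op 2 (branch): HEAD=main@A [fix=A main=A work=A]
After op 3 (commit): HEAD=main@B [fix=A main=B work=A]
After op 4 (commit): HEAD=main@C [fix=A main=C work=A]
After op 5 (checkout): HEAD=work@A [fix=A main=C work=A]
After op 6 (reset): HEAD=work@C [fix=A main=C work=C]
After op 7 (checkout): HEAD=main@C [fix=A main=C work=C]
After op 8 (checkout): HEAD=work@C [fix=A main=C work=C]
After op 9 (commit): HEAD=work@D [fix=A main=C work=D]

Answer: work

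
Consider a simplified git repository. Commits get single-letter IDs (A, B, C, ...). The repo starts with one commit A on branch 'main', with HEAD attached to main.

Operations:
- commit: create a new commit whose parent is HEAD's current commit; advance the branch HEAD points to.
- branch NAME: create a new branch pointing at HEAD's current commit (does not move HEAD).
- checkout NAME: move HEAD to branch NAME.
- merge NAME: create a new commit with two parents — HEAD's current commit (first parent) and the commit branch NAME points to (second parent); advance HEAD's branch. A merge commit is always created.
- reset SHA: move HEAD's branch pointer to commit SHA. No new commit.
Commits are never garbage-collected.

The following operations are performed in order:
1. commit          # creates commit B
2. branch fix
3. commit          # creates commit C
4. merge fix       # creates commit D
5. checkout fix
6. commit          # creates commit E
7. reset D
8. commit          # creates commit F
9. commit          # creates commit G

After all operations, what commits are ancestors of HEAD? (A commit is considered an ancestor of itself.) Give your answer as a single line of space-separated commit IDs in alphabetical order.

After op 1 (commit): HEAD=main@B [main=B]
After op 2 (branch): HEAD=main@B [fix=B main=B]
After op 3 (commit): HEAD=main@C [fix=B main=C]
After op 4 (merge): HEAD=main@D [fix=B main=D]
After op 5 (checkout): HEAD=fix@B [fix=B main=D]
After op 6 (commit): HEAD=fix@E [fix=E main=D]
After op 7 (reset): HEAD=fix@D [fix=D main=D]
After op 8 (commit): HEAD=fix@F [fix=F main=D]
After op 9 (commit): HEAD=fix@G [fix=G main=D]

Answer: A B C D F G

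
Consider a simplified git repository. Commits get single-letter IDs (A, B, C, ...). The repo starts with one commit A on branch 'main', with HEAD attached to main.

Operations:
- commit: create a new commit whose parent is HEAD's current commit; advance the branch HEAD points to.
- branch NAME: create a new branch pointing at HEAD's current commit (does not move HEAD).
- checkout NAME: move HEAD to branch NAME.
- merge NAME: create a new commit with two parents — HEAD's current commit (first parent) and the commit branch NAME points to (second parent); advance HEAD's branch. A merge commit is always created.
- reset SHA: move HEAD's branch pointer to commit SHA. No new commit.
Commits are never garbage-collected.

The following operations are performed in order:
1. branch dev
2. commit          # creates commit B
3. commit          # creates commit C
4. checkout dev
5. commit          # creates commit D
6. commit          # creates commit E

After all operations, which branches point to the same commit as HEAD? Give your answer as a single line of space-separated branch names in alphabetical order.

After op 1 (branch): HEAD=main@A [dev=A main=A]
After op 2 (commit): HEAD=main@B [dev=A main=B]
After op 3 (commit): HEAD=main@C [dev=A main=C]
After op 4 (checkout): HEAD=dev@A [dev=A main=C]
After op 5 (commit): HEAD=dev@D [dev=D main=C]
After op 6 (commit): HEAD=dev@E [dev=E main=C]

Answer: dev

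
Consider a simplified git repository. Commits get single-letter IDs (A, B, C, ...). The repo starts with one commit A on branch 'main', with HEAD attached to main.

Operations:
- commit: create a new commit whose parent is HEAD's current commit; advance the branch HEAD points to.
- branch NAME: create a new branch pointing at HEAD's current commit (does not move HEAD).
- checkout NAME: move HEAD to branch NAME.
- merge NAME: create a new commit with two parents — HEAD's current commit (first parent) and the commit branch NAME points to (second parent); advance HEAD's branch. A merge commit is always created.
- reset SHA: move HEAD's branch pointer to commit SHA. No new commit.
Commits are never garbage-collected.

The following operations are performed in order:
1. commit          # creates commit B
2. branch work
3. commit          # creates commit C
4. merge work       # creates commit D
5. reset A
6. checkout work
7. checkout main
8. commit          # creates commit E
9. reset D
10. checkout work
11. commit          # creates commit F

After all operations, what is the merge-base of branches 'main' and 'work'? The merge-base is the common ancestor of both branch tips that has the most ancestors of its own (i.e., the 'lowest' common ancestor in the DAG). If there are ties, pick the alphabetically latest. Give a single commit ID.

Answer: B

Derivation:
After op 1 (commit): HEAD=main@B [main=B]
After op 2 (branch): HEAD=main@B [main=B work=B]
After op 3 (commit): HEAD=main@C [main=C work=B]
After op 4 (merge): HEAD=main@D [main=D work=B]
After op 5 (reset): HEAD=main@A [main=A work=B]
After op 6 (checkout): HEAD=work@B [main=A work=B]
After op 7 (checkout): HEAD=main@A [main=A work=B]
After op 8 (commit): HEAD=main@E [main=E work=B]
After op 9 (reset): HEAD=main@D [main=D work=B]
After op 10 (checkout): HEAD=work@B [main=D work=B]
After op 11 (commit): HEAD=work@F [main=D work=F]
ancestors(main=D): ['A', 'B', 'C', 'D']
ancestors(work=F): ['A', 'B', 'F']
common: ['A', 'B']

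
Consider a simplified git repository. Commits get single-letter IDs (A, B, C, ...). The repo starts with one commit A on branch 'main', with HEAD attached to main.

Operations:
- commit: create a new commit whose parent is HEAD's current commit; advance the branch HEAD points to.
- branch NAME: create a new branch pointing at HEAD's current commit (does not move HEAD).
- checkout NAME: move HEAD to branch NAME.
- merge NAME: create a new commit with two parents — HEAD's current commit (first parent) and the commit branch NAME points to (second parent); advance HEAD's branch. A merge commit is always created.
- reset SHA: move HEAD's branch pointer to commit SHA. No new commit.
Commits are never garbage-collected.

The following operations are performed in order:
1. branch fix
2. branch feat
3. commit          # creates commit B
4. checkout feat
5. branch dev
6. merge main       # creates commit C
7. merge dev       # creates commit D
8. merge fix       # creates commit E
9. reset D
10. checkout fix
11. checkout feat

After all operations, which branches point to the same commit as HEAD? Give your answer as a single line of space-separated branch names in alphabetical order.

After op 1 (branch): HEAD=main@A [fix=A main=A]
After op 2 (branch): HEAD=main@A [feat=A fix=A main=A]
After op 3 (commit): HEAD=main@B [feat=A fix=A main=B]
After op 4 (checkout): HEAD=feat@A [feat=A fix=A main=B]
After op 5 (branch): HEAD=feat@A [dev=A feat=A fix=A main=B]
After op 6 (merge): HEAD=feat@C [dev=A feat=C fix=A main=B]
After op 7 (merge): HEAD=feat@D [dev=A feat=D fix=A main=B]
After op 8 (merge): HEAD=feat@E [dev=A feat=E fix=A main=B]
After op 9 (reset): HEAD=feat@D [dev=A feat=D fix=A main=B]
After op 10 (checkout): HEAD=fix@A [dev=A feat=D fix=A main=B]
After op 11 (checkout): HEAD=feat@D [dev=A feat=D fix=A main=B]

Answer: feat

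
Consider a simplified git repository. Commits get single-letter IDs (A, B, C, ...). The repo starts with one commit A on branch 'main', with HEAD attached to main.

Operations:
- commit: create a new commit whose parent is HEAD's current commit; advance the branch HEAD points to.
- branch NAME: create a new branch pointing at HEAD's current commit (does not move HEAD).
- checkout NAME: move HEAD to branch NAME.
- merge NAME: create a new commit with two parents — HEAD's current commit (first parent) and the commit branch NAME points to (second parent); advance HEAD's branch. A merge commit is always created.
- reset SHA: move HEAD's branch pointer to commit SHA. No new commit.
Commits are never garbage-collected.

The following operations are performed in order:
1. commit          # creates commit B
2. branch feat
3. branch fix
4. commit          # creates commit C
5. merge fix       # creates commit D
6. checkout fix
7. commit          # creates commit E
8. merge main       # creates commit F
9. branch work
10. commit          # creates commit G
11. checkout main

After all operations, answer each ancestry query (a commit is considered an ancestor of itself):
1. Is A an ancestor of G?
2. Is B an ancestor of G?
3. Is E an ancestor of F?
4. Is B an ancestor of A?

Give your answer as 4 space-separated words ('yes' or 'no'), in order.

After op 1 (commit): HEAD=main@B [main=B]
After op 2 (branch): HEAD=main@B [feat=B main=B]
After op 3 (branch): HEAD=main@B [feat=B fix=B main=B]
After op 4 (commit): HEAD=main@C [feat=B fix=B main=C]
After op 5 (merge): HEAD=main@D [feat=B fix=B main=D]
After op 6 (checkout): HEAD=fix@B [feat=B fix=B main=D]
After op 7 (commit): HEAD=fix@E [feat=B fix=E main=D]
After op 8 (merge): HEAD=fix@F [feat=B fix=F main=D]
After op 9 (branch): HEAD=fix@F [feat=B fix=F main=D work=F]
After op 10 (commit): HEAD=fix@G [feat=B fix=G main=D work=F]
After op 11 (checkout): HEAD=main@D [feat=B fix=G main=D work=F]
ancestors(G) = {A,B,C,D,E,F,G}; A in? yes
ancestors(G) = {A,B,C,D,E,F,G}; B in? yes
ancestors(F) = {A,B,C,D,E,F}; E in? yes
ancestors(A) = {A}; B in? no

Answer: yes yes yes no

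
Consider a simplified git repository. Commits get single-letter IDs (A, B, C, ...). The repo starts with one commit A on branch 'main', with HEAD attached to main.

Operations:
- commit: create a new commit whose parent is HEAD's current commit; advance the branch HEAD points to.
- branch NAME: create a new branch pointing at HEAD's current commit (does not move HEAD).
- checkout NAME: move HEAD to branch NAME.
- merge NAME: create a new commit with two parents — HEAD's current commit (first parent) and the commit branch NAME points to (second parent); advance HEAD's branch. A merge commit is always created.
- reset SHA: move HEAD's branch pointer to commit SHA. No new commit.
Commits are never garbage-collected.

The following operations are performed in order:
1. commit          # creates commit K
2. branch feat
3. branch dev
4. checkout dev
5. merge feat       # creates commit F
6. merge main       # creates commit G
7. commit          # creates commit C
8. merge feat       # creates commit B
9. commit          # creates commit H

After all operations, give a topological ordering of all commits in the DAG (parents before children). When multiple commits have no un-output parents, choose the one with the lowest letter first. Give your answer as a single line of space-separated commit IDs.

After op 1 (commit): HEAD=main@K [main=K]
After op 2 (branch): HEAD=main@K [feat=K main=K]
After op 3 (branch): HEAD=main@K [dev=K feat=K main=K]
After op 4 (checkout): HEAD=dev@K [dev=K feat=K main=K]
After op 5 (merge): HEAD=dev@F [dev=F feat=K main=K]
After op 6 (merge): HEAD=dev@G [dev=G feat=K main=K]
After op 7 (commit): HEAD=dev@C [dev=C feat=K main=K]
After op 8 (merge): HEAD=dev@B [dev=B feat=K main=K]
After op 9 (commit): HEAD=dev@H [dev=H feat=K main=K]
commit A: parents=[]
commit B: parents=['C', 'K']
commit C: parents=['G']
commit F: parents=['K', 'K']
commit G: parents=['F', 'K']
commit H: parents=['B']
commit K: parents=['A']

Answer: A K F G C B H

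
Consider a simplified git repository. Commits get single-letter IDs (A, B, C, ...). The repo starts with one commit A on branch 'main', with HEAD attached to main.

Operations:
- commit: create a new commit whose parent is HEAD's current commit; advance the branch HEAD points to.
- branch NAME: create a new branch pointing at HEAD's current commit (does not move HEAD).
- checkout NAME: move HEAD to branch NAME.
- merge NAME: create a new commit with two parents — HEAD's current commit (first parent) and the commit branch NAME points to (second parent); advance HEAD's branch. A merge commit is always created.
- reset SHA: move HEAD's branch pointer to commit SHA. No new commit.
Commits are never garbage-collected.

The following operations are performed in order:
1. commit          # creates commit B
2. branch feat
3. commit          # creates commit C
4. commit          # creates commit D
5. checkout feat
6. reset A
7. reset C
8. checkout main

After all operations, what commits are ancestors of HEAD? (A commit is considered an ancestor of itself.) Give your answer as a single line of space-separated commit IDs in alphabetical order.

Answer: A B C D

Derivation:
After op 1 (commit): HEAD=main@B [main=B]
After op 2 (branch): HEAD=main@B [feat=B main=B]
After op 3 (commit): HEAD=main@C [feat=B main=C]
After op 4 (commit): HEAD=main@D [feat=B main=D]
After op 5 (checkout): HEAD=feat@B [feat=B main=D]
After op 6 (reset): HEAD=feat@A [feat=A main=D]
After op 7 (reset): HEAD=feat@C [feat=C main=D]
After op 8 (checkout): HEAD=main@D [feat=C main=D]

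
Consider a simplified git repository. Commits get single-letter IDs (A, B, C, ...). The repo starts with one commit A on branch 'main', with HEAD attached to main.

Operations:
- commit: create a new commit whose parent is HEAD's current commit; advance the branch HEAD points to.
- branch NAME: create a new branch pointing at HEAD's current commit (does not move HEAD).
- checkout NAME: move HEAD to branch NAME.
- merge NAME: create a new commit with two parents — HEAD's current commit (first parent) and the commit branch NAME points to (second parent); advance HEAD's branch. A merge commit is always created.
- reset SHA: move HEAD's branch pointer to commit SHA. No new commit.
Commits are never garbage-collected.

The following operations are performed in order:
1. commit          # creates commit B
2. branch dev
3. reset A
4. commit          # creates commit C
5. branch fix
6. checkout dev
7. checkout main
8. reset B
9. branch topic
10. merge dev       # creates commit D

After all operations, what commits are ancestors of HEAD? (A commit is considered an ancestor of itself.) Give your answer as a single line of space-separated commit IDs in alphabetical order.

After op 1 (commit): HEAD=main@B [main=B]
After op 2 (branch): HEAD=main@B [dev=B main=B]
After op 3 (reset): HEAD=main@A [dev=B main=A]
After op 4 (commit): HEAD=main@C [dev=B main=C]
After op 5 (branch): HEAD=main@C [dev=B fix=C main=C]
After op 6 (checkout): HEAD=dev@B [dev=B fix=C main=C]
After op 7 (checkout): HEAD=main@C [dev=B fix=C main=C]
After op 8 (reset): HEAD=main@B [dev=B fix=C main=B]
After op 9 (branch): HEAD=main@B [dev=B fix=C main=B topic=B]
After op 10 (merge): HEAD=main@D [dev=B fix=C main=D topic=B]

Answer: A B D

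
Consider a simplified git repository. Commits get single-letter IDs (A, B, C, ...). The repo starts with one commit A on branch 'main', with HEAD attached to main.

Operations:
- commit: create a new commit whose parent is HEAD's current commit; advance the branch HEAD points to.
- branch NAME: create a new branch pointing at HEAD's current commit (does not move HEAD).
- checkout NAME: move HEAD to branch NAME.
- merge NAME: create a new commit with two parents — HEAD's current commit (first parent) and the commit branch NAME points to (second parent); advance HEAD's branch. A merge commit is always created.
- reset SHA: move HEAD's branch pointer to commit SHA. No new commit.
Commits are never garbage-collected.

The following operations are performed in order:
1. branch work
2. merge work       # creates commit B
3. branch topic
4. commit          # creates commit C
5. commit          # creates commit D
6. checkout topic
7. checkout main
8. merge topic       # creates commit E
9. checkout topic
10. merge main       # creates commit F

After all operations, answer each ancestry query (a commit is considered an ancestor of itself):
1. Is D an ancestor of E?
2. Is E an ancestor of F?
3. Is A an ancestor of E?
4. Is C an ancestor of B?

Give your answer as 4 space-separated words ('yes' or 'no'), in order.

After op 1 (branch): HEAD=main@A [main=A work=A]
After op 2 (merge): HEAD=main@B [main=B work=A]
After op 3 (branch): HEAD=main@B [main=B topic=B work=A]
After op 4 (commit): HEAD=main@C [main=C topic=B work=A]
After op 5 (commit): HEAD=main@D [main=D topic=B work=A]
After op 6 (checkout): HEAD=topic@B [main=D topic=B work=A]
After op 7 (checkout): HEAD=main@D [main=D topic=B work=A]
After op 8 (merge): HEAD=main@E [main=E topic=B work=A]
After op 9 (checkout): HEAD=topic@B [main=E topic=B work=A]
After op 10 (merge): HEAD=topic@F [main=E topic=F work=A]
ancestors(E) = {A,B,C,D,E}; D in? yes
ancestors(F) = {A,B,C,D,E,F}; E in? yes
ancestors(E) = {A,B,C,D,E}; A in? yes
ancestors(B) = {A,B}; C in? no

Answer: yes yes yes no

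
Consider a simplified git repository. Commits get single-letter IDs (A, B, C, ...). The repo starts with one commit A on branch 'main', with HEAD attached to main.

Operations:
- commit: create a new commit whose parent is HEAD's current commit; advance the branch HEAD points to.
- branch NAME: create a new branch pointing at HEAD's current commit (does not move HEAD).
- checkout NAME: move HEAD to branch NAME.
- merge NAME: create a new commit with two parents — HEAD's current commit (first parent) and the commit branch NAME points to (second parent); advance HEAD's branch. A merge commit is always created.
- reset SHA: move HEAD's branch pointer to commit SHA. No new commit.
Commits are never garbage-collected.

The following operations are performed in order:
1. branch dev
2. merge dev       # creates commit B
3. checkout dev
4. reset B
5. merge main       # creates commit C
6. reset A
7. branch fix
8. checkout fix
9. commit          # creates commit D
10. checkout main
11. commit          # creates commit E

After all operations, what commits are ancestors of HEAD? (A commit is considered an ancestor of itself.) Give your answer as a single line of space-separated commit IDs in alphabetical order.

Answer: A B E

Derivation:
After op 1 (branch): HEAD=main@A [dev=A main=A]
After op 2 (merge): HEAD=main@B [dev=A main=B]
After op 3 (checkout): HEAD=dev@A [dev=A main=B]
After op 4 (reset): HEAD=dev@B [dev=B main=B]
After op 5 (merge): HEAD=dev@C [dev=C main=B]
After op 6 (reset): HEAD=dev@A [dev=A main=B]
After op 7 (branch): HEAD=dev@A [dev=A fix=A main=B]
After op 8 (checkout): HEAD=fix@A [dev=A fix=A main=B]
After op 9 (commit): HEAD=fix@D [dev=A fix=D main=B]
After op 10 (checkout): HEAD=main@B [dev=A fix=D main=B]
After op 11 (commit): HEAD=main@E [dev=A fix=D main=E]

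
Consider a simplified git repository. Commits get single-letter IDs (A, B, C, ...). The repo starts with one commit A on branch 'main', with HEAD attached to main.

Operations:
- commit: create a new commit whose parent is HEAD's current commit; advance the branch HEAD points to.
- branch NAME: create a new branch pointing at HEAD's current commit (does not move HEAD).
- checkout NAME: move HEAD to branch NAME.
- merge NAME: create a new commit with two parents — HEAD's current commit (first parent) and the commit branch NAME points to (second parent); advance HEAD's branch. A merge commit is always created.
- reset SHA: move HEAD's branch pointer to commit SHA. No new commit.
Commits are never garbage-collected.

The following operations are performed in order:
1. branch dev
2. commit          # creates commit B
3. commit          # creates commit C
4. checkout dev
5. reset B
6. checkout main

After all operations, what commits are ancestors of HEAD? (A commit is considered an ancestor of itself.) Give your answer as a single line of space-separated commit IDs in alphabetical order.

After op 1 (branch): HEAD=main@A [dev=A main=A]
After op 2 (commit): HEAD=main@B [dev=A main=B]
After op 3 (commit): HEAD=main@C [dev=A main=C]
After op 4 (checkout): HEAD=dev@A [dev=A main=C]
After op 5 (reset): HEAD=dev@B [dev=B main=C]
After op 6 (checkout): HEAD=main@C [dev=B main=C]

Answer: A B C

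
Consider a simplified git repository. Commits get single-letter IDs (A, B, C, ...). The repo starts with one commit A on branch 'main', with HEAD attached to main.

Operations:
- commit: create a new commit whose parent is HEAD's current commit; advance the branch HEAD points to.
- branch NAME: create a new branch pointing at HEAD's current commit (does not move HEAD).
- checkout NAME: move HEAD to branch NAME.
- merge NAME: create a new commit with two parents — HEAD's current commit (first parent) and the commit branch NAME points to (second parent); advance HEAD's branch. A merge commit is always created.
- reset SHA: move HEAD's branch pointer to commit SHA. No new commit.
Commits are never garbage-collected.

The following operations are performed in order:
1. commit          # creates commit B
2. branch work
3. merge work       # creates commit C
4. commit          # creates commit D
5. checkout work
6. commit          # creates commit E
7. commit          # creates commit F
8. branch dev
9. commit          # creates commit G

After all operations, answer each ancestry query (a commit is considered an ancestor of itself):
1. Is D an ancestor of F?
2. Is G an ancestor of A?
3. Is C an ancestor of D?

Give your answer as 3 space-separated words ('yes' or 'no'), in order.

After op 1 (commit): HEAD=main@B [main=B]
After op 2 (branch): HEAD=main@B [main=B work=B]
After op 3 (merge): HEAD=main@C [main=C work=B]
After op 4 (commit): HEAD=main@D [main=D work=B]
After op 5 (checkout): HEAD=work@B [main=D work=B]
After op 6 (commit): HEAD=work@E [main=D work=E]
After op 7 (commit): HEAD=work@F [main=D work=F]
After op 8 (branch): HEAD=work@F [dev=F main=D work=F]
After op 9 (commit): HEAD=work@G [dev=F main=D work=G]
ancestors(F) = {A,B,E,F}; D in? no
ancestors(A) = {A}; G in? no
ancestors(D) = {A,B,C,D}; C in? yes

Answer: no no yes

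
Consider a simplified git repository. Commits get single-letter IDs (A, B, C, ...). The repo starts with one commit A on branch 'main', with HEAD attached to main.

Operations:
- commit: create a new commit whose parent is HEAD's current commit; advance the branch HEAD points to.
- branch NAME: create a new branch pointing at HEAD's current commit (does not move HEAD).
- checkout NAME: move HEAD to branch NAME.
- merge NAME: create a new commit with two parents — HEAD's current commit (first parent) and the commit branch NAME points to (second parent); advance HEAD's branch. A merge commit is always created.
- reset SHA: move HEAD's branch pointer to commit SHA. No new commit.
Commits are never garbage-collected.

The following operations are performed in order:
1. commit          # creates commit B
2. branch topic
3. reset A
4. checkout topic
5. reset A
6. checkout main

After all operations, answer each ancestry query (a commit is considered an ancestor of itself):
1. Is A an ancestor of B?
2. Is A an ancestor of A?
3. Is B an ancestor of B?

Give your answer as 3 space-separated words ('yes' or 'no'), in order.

After op 1 (commit): HEAD=main@B [main=B]
After op 2 (branch): HEAD=main@B [main=B topic=B]
After op 3 (reset): HEAD=main@A [main=A topic=B]
After op 4 (checkout): HEAD=topic@B [main=A topic=B]
After op 5 (reset): HEAD=topic@A [main=A topic=A]
After op 6 (checkout): HEAD=main@A [main=A topic=A]
ancestors(B) = {A,B}; A in? yes
ancestors(A) = {A}; A in? yes
ancestors(B) = {A,B}; B in? yes

Answer: yes yes yes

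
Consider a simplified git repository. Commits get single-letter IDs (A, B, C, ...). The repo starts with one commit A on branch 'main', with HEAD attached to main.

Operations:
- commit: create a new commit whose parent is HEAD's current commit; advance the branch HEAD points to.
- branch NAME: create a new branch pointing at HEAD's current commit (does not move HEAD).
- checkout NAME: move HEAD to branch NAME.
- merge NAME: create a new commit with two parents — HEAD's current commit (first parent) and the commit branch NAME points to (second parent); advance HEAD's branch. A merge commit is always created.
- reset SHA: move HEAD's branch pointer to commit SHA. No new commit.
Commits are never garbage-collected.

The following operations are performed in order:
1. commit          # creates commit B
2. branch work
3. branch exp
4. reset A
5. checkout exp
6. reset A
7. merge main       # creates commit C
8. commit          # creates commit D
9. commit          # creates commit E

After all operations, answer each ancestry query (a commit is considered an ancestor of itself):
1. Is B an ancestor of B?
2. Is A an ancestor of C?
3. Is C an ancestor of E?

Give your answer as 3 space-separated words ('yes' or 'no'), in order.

Answer: yes yes yes

Derivation:
After op 1 (commit): HEAD=main@B [main=B]
After op 2 (branch): HEAD=main@B [main=B work=B]
After op 3 (branch): HEAD=main@B [exp=B main=B work=B]
After op 4 (reset): HEAD=main@A [exp=B main=A work=B]
After op 5 (checkout): HEAD=exp@B [exp=B main=A work=B]
After op 6 (reset): HEAD=exp@A [exp=A main=A work=B]
After op 7 (merge): HEAD=exp@C [exp=C main=A work=B]
After op 8 (commit): HEAD=exp@D [exp=D main=A work=B]
After op 9 (commit): HEAD=exp@E [exp=E main=A work=B]
ancestors(B) = {A,B}; B in? yes
ancestors(C) = {A,C}; A in? yes
ancestors(E) = {A,C,D,E}; C in? yes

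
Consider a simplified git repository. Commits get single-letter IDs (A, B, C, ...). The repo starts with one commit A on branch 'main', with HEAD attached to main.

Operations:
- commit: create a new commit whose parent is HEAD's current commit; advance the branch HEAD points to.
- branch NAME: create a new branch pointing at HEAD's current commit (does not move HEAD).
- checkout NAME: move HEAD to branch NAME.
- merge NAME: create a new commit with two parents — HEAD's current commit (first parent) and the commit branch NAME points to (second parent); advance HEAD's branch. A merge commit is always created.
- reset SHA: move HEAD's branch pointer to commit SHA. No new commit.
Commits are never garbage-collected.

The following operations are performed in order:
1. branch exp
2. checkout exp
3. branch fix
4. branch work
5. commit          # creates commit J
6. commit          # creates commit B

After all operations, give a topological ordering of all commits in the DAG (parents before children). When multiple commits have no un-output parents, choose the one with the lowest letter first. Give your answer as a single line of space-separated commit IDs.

After op 1 (branch): HEAD=main@A [exp=A main=A]
After op 2 (checkout): HEAD=exp@A [exp=A main=A]
After op 3 (branch): HEAD=exp@A [exp=A fix=A main=A]
After op 4 (branch): HEAD=exp@A [exp=A fix=A main=A work=A]
After op 5 (commit): HEAD=exp@J [exp=J fix=A main=A work=A]
After op 6 (commit): HEAD=exp@B [exp=B fix=A main=A work=A]
commit A: parents=[]
commit B: parents=['J']
commit J: parents=['A']

Answer: A J B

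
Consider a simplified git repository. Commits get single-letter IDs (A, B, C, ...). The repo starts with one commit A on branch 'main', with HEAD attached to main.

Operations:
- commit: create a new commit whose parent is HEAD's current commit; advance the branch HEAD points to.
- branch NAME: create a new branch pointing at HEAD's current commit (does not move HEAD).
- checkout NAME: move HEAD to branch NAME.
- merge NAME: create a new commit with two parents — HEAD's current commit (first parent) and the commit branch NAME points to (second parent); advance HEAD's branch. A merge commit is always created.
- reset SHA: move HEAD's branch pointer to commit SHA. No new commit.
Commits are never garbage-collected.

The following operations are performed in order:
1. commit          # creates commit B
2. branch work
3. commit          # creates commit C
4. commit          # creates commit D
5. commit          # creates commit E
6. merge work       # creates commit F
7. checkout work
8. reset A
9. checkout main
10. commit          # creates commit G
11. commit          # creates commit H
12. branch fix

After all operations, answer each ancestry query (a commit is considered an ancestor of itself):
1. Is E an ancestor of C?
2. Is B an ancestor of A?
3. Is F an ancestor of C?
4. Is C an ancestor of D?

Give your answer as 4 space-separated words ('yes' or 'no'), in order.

After op 1 (commit): HEAD=main@B [main=B]
After op 2 (branch): HEAD=main@B [main=B work=B]
After op 3 (commit): HEAD=main@C [main=C work=B]
After op 4 (commit): HEAD=main@D [main=D work=B]
After op 5 (commit): HEAD=main@E [main=E work=B]
After op 6 (merge): HEAD=main@F [main=F work=B]
After op 7 (checkout): HEAD=work@B [main=F work=B]
After op 8 (reset): HEAD=work@A [main=F work=A]
After op 9 (checkout): HEAD=main@F [main=F work=A]
After op 10 (commit): HEAD=main@G [main=G work=A]
After op 11 (commit): HEAD=main@H [main=H work=A]
After op 12 (branch): HEAD=main@H [fix=H main=H work=A]
ancestors(C) = {A,B,C}; E in? no
ancestors(A) = {A}; B in? no
ancestors(C) = {A,B,C}; F in? no
ancestors(D) = {A,B,C,D}; C in? yes

Answer: no no no yes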